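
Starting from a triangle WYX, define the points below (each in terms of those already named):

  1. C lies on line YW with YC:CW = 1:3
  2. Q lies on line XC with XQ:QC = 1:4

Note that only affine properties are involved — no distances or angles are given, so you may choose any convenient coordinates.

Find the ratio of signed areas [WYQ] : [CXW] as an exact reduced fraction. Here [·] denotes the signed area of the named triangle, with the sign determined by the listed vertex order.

Set W = (0, 0), Y = (1, 0), X = (0, 1); any affine frame gives the same invariant.
1. C lies on line YW with YC:CW = 1:3 ⇒ C = (3/4, 0)
2. Q lies on line XC with XQ:QC = 1:4 ⇒ Q = (3/20, 4/5)
2·[WYQ] = 4/5, 2·[CXW] = 3/4
[WYQ]:[CXW] = 4/5:3/4 = 16/15

[WYQ]:[CXW] = 16/15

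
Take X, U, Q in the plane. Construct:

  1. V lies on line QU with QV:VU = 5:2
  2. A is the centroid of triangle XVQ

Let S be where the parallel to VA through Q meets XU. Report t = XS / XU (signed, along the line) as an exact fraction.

t = 10/3

Work in coordinates with X = (0, 0), U = (1, 0), Q = (0, 1).
1. V lies on line QU with QV:VU = 5:2 ⇒ V = (5/7, 2/7)
2. A is the centroid of triangle XVQ ⇒ A = (5/21, 3/7)
through Q parallel to VA: direction (-10/21, 1/7); meets XU at S = (10/3, 0)
S = X + t·(U−X) with t = 10/3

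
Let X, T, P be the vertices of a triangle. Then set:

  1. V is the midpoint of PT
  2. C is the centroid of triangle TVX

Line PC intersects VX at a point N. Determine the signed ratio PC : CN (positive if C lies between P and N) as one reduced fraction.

PC:CN = -4

Work in coordinates with X = (0, 0), T = (1, 0), P = (0, 1).
1. V is the midpoint of PT ⇒ V = (1/2, 1/2)
2. C is the centroid of triangle TVX ⇒ C = (1/2, 1/6)
line PC meets VX at N = (3/8, 3/8)
C = P + t·(N−P) with t = 4/3, so PC:CN = 4/3:-1/3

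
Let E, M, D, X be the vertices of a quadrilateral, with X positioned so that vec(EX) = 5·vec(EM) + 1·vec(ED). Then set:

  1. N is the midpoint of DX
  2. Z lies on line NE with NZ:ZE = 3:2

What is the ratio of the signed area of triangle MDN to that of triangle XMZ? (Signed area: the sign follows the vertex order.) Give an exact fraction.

Work in coordinates with E = (0, 0), M = (1, 0), D = (0, 1), X = (5, 1).
1. N is the midpoint of DX ⇒ N = (5/2, 1)
2. Z lies on line NE with NZ:ZE = 3:2 ⇒ Z = (1, 2/5)
2·[MDN] = -5/2, 2·[XMZ] = -8/5
[MDN]:[XMZ] = -5/2:-8/5 = 25/16

[MDN]:[XMZ] = 25/16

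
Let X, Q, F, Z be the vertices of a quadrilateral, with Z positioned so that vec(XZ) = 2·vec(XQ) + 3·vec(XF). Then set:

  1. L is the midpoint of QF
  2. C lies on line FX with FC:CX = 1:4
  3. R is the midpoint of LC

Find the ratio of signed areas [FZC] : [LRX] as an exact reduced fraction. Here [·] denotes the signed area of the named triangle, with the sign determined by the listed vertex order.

Set X = (0, 0), Q = (1, 0), F = (0, 1), Z = (2, 3); any affine frame gives the same invariant.
1. L is the midpoint of QF ⇒ L = (1/2, 1/2)
2. C lies on line FX with FC:CX = 1:4 ⇒ C = (0, 4/5)
3. R is the midpoint of LC ⇒ R = (1/4, 13/20)
2·[FZC] = -2/5, 2·[LRX] = 1/5
[FZC]:[LRX] = -2/5:1/5 = -2

[FZC]:[LRX] = -2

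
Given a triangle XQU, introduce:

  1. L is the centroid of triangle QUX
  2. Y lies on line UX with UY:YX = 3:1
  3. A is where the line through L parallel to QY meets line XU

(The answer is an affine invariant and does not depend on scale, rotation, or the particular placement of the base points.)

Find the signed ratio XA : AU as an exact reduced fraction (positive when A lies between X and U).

Set X = (0, 0), Q = (1, 0), U = (0, 1); any affine frame gives the same invariant.
1. L is the centroid of triangle QUX ⇒ L = (1/3, 1/3)
2. Y lies on line UX with UY:YX = 3:1 ⇒ Y = (0, 1/4)
3. A is where the line through L parallel to QY meets line XU ⇒ A = (0, 5/12)
A = X + t·(U−X) with t = 5/12, so XA:AU = t:(1−t) = 5/12:7/12

XA:AU = 5/7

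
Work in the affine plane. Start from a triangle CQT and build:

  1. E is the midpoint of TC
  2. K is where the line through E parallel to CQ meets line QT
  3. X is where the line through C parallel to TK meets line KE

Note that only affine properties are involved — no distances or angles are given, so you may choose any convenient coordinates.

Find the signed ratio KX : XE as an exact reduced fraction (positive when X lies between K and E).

KX:XE = -2

Assign C = (0, 0), Q = (1, 0), T = (0, 1) — the answer is frame-independent, so this choice is without loss of generality.
1. E is the midpoint of TC ⇒ E = (0, 1/2)
2. K is where the line through E parallel to CQ meets line QT ⇒ K = (1/2, 1/2)
3. X is where the line through C parallel to TK meets line KE ⇒ X = (-1/2, 1/2)
X = K + t·(E−K) with t = 2, so KX:XE = t:(1−t) = 2:-1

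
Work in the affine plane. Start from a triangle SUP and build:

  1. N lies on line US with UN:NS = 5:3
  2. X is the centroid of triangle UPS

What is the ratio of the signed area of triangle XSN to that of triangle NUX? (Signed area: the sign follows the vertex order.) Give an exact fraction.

[XSN]:[NUX] = 3/5

Assign S = (0, 0), U = (1, 0), P = (0, 1) — the answer is frame-independent, so this choice is without loss of generality.
1. N lies on line US with UN:NS = 5:3 ⇒ N = (3/8, 0)
2. X is the centroid of triangle UPS ⇒ X = (1/3, 1/3)
2·[XSN] = 1/8, 2·[NUX] = 5/24
[XSN]:[NUX] = 1/8:5/24 = 3/5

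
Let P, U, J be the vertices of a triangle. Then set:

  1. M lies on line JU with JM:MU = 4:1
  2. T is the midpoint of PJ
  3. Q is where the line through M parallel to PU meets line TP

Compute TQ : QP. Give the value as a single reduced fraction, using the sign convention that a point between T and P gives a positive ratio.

Set P = (0, 0), U = (1, 0), J = (0, 1); any affine frame gives the same invariant.
1. M lies on line JU with JM:MU = 4:1 ⇒ M = (4/5, 1/5)
2. T is the midpoint of PJ ⇒ T = (0, 1/2)
3. Q is where the line through M parallel to PU meets line TP ⇒ Q = (0, 1/5)
Q = T + t·(P−T) with t = 3/5, so TQ:QP = t:(1−t) = 3/5:2/5

TQ:QP = 3/2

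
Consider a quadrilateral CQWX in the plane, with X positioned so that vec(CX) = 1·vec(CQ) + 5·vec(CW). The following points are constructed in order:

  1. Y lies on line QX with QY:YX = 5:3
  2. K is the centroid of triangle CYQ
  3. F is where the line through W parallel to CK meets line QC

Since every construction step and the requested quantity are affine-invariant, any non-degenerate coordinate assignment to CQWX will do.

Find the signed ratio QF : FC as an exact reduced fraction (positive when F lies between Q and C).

Choose coordinates C = (0, 0), Q = (1, 0), W = (0, 1), X = (1, 5).
1. Y lies on line QX with QY:YX = 5:3 ⇒ Y = (1, 25/8)
2. K is the centroid of triangle CYQ ⇒ K = (2/3, 25/24)
3. F is where the line through W parallel to CK meets line QC ⇒ F = (-16/25, 0)
F = Q + t·(C−Q) with t = 41/25, so QF:FC = t:(1−t) = 41/25:-16/25

QF:FC = -41/16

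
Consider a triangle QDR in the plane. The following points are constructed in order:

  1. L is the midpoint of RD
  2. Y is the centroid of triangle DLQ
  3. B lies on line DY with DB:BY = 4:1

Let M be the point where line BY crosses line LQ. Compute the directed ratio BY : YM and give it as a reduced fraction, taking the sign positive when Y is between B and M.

Set Q = (0, 0), D = (1, 0), R = (0, 1); any affine frame gives the same invariant.
1. L is the midpoint of RD ⇒ L = (1/2, 1/2)
2. Y is the centroid of triangle DLQ ⇒ Y = (1/2, 1/6)
3. B lies on line DY with DB:BY = 4:1 ⇒ B = (3/5, 2/15)
line BY meets LQ at M = (1/4, 1/4)
Y = B + t·(M−B) with t = 2/7, so BY:YM = 2/7:5/7

BY:YM = 2/5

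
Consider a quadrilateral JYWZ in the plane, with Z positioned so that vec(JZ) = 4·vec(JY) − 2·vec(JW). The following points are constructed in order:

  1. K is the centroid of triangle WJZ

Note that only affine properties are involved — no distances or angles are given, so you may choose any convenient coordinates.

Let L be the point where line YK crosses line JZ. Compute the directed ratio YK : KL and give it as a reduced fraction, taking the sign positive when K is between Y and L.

YK:KL = 1/2

Set J = (0, 0), Y = (1, 0), W = (0, 1), Z = (4, -2); any affine frame gives the same invariant.
1. K is the centroid of triangle WJZ ⇒ K = (4/3, -1/3)
line YK meets JZ at L = (2, -1)
K = Y + t·(L−Y) with t = 1/3, so YK:KL = 1/3:2/3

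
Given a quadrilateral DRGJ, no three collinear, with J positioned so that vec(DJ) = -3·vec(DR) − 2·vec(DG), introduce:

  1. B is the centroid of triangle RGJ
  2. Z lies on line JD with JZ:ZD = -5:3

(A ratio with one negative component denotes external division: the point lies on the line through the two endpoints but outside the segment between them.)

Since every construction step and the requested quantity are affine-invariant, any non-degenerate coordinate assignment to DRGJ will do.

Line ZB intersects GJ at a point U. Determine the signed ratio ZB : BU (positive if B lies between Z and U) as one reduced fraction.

ZB:BU = 11/4

Assign D = (0, 0), R = (1, 0), G = (0, 1), J = (-3, -2) — the answer is frame-independent, so this choice is without loss of generality.
1. B is the centroid of triangle RGJ ⇒ B = (-2/3, -1/3)
2. Z lies on line JD with JZ:ZD = -5:3 ⇒ Z = (9/2, 3)
line ZB meets GJ at U = (-28/11, -17/11)
B = Z + t·(U−Z) with t = 11/15, so ZB:BU = 11/15:4/15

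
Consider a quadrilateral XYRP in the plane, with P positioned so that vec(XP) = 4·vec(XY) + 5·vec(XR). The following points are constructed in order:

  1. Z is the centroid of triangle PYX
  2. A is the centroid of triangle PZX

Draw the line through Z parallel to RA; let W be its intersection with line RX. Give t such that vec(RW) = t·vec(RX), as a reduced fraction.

t = 7/17

Assign X = (0, 0), Y = (1, 0), R = (0, 1), P = (4, 5) — the answer is frame-independent, so this choice is without loss of generality.
1. Z is the centroid of triangle PYX ⇒ Z = (5/3, 5/3)
2. A is the centroid of triangle PZX ⇒ A = (17/9, 20/9)
through Z parallel to RA: direction (17/9, 11/9); meets RX at W = (0, 10/17)
W = R + t·(X−R) with t = 7/17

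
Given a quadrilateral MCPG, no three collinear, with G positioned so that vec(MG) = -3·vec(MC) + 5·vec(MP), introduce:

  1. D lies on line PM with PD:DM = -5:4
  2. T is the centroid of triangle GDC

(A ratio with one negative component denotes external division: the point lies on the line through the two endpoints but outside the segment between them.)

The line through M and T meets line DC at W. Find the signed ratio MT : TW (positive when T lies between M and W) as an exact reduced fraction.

MT:TW = -3/7

Choose coordinates M = (0, 0), C = (1, 0), P = (0, 1), G = (-3, 5).
1. D lies on line PM with PD:DM = -5:4 ⇒ D = (0, -4)
2. T is the centroid of triangle GDC ⇒ T = (-2/3, 1/3)
line MT meets DC at W = (8/9, -4/9)
T = M + t·(W−M) with t = -3/4, so MT:TW = -3/4:7/4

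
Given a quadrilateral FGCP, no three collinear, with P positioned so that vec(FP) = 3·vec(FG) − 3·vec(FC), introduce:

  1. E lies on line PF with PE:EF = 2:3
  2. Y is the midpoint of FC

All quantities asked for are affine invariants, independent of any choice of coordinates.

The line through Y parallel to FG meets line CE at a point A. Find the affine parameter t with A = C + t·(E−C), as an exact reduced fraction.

t = 5/28

Choose coordinates F = (0, 0), G = (1, 0), C = (0, 1), P = (3, -3).
1. E lies on line PF with PE:EF = 2:3 ⇒ E = (9/5, -9/5)
2. Y is the midpoint of FC ⇒ Y = (0, 1/2)
through Y parallel to FG: direction (1, 0); meets CE at A = (9/28, 1/2)
A = C + t·(E−C) with t = 5/28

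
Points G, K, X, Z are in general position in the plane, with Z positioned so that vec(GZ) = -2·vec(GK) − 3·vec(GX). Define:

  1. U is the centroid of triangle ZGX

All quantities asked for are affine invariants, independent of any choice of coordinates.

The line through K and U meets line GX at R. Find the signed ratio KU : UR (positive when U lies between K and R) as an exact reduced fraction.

Set G = (0, 0), K = (1, 0), X = (0, 1), Z = (-2, -3); any affine frame gives the same invariant.
1. U is the centroid of triangle ZGX ⇒ U = (-2/3, -2/3)
line KU meets GX at R = (0, -2/5)
U = K + t·(R−K) with t = 5/3, so KU:UR = 5/3:-2/3

KU:UR = -5/2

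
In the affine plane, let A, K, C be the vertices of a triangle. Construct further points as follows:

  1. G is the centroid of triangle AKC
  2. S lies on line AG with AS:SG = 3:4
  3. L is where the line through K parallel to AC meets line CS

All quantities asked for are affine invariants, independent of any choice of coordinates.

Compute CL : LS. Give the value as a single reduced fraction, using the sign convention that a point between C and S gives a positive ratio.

Assign A = (0, 0), K = (1, 0), C = (0, 1) — the answer is frame-independent, so this choice is without loss of generality.
1. G is the centroid of triangle AKC ⇒ G = (1/3, 1/3)
2. S lies on line AG with AS:SG = 3:4 ⇒ S = (1/7, 1/7)
3. L is where the line through K parallel to AC meets line CS ⇒ L = (1, -5)
L = C + t·(S−C) with t = 7, so CL:LS = t:(1−t) = 7:-6

CL:LS = -7/6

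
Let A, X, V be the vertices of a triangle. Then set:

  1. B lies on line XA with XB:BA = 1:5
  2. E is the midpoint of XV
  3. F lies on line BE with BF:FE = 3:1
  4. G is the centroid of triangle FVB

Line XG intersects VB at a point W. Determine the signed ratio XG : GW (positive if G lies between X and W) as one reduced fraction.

XG:GW = 7

Choose coordinates A = (0, 0), X = (1, 0), V = (0, 1).
1. B lies on line XA with XB:BA = 1:5 ⇒ B = (5/6, 0)
2. E is the midpoint of XV ⇒ E = (1/2, 1/2)
3. F lies on line BE with BF:FE = 3:1 ⇒ F = (7/12, 3/8)
4. G is the centroid of triangle FVB ⇒ G = (17/36, 11/24)
line XG meets VB at W = (25/63, 11/21)
G = X + t·(W−X) with t = 7/8, so XG:GW = 7/8:1/8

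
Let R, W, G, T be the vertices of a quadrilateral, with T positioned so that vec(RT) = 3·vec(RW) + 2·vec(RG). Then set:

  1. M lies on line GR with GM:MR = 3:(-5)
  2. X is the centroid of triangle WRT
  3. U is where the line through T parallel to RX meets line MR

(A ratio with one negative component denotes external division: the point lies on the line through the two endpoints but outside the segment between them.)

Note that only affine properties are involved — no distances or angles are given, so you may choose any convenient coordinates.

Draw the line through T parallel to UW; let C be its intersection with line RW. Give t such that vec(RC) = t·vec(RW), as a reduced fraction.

Set R = (0, 0), W = (1, 0), G = (0, 1), T = (3, 2); any affine frame gives the same invariant.
1. M lies on line GR with GM:MR = 3:(-5) ⇒ M = (0, 5/2)
2. X is the centroid of triangle WRT ⇒ X = (4/3, 2/3)
3. U is where the line through T parallel to RX meets line MR ⇒ U = (0, 1/2)
through T parallel to UW: direction (1, -1/2); meets RW at C = (7, 0)
C = R + t·(W−R) with t = 7

t = 7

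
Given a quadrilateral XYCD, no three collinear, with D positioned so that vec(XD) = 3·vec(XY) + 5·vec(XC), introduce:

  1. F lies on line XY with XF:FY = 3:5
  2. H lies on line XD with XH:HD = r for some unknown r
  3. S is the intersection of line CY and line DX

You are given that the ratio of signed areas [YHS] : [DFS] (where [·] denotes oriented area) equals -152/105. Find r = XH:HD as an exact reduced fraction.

r = 3/2

Assign X = (0, 0), Y = (1, 0), C = (0, 1), D = (3, 5) — the answer is frame-independent, so this choice is without loss of generality.
1. F lies on line XY with XF:FY = 3:5 ⇒ F = (3/8, 0)
2. With XH:HD = r, write λ = r/(r+1) so H = X + λ·(D−X); H is affine-linear in λ
3. S is the intersection of line CY and line DX ⇒ S = (3/8, 5/8)
Every point depending on H is an affine combination of H and λ-independent points, so each such coordinate is linear in λ; the λ² term in each signed area is a multiple of (D−X)×(D−X) = 0, so 2·[YHS] and 2·[DFS] are each linear in λ. Evaluating at λ=0 and λ=1:
  2·[YHS] = 5·λ − 5/8,   2·[DFS] = -105/64
So [YHS]:[DFS] = (5·λ − 5/8) / (-105/64). Setting this equal to -152/105:
  5·λ − 5/8 = -152/105·(-105/64)  ⇒  λ = 3/5
Then r = λ/(1−λ) = (3/5)/(2/5) = 3/2. Check: with r = 3/2, H = (9/5, 3) and [YHS]:[DFS] = -152/105 as required.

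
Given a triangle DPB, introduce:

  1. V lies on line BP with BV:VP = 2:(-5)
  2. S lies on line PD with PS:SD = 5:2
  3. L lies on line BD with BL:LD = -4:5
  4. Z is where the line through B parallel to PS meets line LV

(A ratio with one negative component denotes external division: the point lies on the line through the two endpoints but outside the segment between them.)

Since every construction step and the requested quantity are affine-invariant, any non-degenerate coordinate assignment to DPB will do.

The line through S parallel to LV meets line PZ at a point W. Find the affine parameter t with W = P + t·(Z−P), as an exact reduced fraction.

t = 5/14

Assign D = (0, 0), P = (1, 0), B = (0, 1) — the answer is frame-independent, so this choice is without loss of generality.
1. V lies on line BP with BV:VP = 2:(-5) ⇒ V = (-2/3, 5/3)
2. S lies on line PD with PS:SD = 5:2 ⇒ S = (2/7, 0)
3. L lies on line BD with BL:LD = -4:5 ⇒ L = (0, 5)
4. Z is where the line through B parallel to PS meets line LV ⇒ Z = (-4/5, 1)
through S parallel to LV: direction (-2/3, -10/3); meets PZ at W = (5/14, 5/14)
W = P + t·(Z−P) with t = 5/14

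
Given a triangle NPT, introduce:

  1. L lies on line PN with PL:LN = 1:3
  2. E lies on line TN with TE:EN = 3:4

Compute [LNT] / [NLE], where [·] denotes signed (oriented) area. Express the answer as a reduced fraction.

Set N = (0, 0), P = (1, 0), T = (0, 1); any affine frame gives the same invariant.
1. L lies on line PN with PL:LN = 1:3 ⇒ L = (3/4, 0)
2. E lies on line TN with TE:EN = 3:4 ⇒ E = (0, 4/7)
2·[LNT] = -3/4, 2·[NLE] = 3/7
[LNT]:[NLE] = -3/4:3/7 = -7/4

[LNT]:[NLE] = -7/4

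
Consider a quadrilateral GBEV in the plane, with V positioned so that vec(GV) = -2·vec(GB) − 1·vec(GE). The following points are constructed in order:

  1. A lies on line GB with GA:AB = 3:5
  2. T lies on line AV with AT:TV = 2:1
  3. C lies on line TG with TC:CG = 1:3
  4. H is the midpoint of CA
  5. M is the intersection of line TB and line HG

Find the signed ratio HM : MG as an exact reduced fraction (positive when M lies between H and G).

Work in coordinates with G = (0, 0), B = (1, 0), E = (0, 1), V = (-2, -1).
1. A lies on line GB with GA:AB = 3:5 ⇒ A = (3/8, 0)
2. T lies on line AV with AT:TV = 2:1 ⇒ T = (-29/24, -2/3)
3. C lies on line TG with TC:CG = 1:3 ⇒ C = (-29/32, -1/2)
4. H is the midpoint of CA ⇒ H = (-17/64, -1/4)
5. M is the intersection of line TB and line HG ⇒ M = (-17/36, -4/9)
M = H + t·(G−H) with t = -7/9, so HM:MG = t:(1−t) = -7/9:16/9

HM:MG = -7/16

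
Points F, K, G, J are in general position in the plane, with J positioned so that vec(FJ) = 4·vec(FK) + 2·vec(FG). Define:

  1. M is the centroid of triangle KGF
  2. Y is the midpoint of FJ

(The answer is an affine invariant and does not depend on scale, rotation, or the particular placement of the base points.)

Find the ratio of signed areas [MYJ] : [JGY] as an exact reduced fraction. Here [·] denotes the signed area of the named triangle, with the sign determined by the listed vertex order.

[MYJ]:[JGY] = 1/6

Set F = (0, 0), K = (1, 0), G = (0, 1), J = (4, 2); any affine frame gives the same invariant.
1. M is the centroid of triangle KGF ⇒ M = (1/3, 1/3)
2. Y is the midpoint of FJ ⇒ Y = (2, 1)
2·[MYJ] = 1/3, 2·[JGY] = 2
[MYJ]:[JGY] = 1/3:2 = 1/6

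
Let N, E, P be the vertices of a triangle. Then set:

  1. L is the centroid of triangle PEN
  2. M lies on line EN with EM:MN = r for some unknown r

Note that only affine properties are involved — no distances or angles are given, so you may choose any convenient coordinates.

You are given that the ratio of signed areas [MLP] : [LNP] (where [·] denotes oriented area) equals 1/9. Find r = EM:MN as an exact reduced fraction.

r = 4/5

Work in coordinates with N = (0, 0), E = (1, 0), P = (0, 1).
1. L is the centroid of triangle PEN ⇒ L = (1/3, 1/3)
2. With EM:MN = r, write λ = r/(r+1) so M = E + λ·(N−E); M is affine-linear in λ
Every point depending on M is an affine combination of M and λ-independent points, so each such coordinate is linear in λ; the λ² term in each signed area is a multiple of (N−E)×(N−E) = 0, so 2·[MLP] and 2·[LNP] are each linear in λ. Evaluating at λ=0 and λ=1:
  2·[MLP] = 2/3·λ − 1/3,   2·[LNP] = -1/3
So [MLP]:[LNP] = (2/3·λ − 1/3) / (-1/3). Setting this equal to 1/9:
  2/3·λ − 1/3 = 1/9·(-1/3)  ⇒  λ = 4/9
Then r = λ/(1−λ) = (4/9)/(5/9) = 4/5. Check: with r = 4/5, M = (5/9, 0) and [MLP]:[LNP] = 1/9 as required.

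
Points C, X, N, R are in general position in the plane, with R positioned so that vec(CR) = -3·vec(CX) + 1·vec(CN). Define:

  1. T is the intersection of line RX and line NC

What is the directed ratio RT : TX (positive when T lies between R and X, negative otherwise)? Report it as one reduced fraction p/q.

RT:TX = 3

Set C = (0, 0), X = (1, 0), N = (0, 1), R = (-3, 1); any affine frame gives the same invariant.
1. T is the intersection of line RX and line NC ⇒ T = (0, 1/4)
T = R + t·(X−R) with t = 3/4, so RT:TX = t:(1−t) = 3/4:1/4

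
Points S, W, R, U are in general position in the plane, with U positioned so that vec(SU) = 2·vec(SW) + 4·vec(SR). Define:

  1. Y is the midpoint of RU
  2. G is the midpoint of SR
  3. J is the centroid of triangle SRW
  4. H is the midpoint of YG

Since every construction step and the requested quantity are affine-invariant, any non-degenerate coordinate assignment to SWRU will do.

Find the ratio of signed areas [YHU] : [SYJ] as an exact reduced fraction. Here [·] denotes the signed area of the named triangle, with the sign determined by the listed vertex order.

Choose coordinates S = (0, 0), W = (1, 0), R = (0, 1), U = (2, 4).
1. Y is the midpoint of RU ⇒ Y = (1, 5/2)
2. G is the midpoint of SR ⇒ G = (0, 1/2)
3. J is the centroid of triangle SRW ⇒ J = (1/3, 1/3)
4. H is the midpoint of YG ⇒ H = (1/2, 3/2)
2·[YHU] = 1/4, 2·[SYJ] = -1/2
[YHU]:[SYJ] = 1/4:-1/2 = -1/2

[YHU]:[SYJ] = -1/2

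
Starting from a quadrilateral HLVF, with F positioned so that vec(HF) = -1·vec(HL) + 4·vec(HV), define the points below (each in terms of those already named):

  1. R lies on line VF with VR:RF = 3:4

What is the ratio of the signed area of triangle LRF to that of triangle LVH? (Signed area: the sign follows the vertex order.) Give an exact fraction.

Set H = (0, 0), L = (1, 0), V = (0, 1), F = (-1, 4); any affine frame gives the same invariant.
1. R lies on line VF with VR:RF = 3:4 ⇒ R = (-3/7, 16/7)
2·[LRF] = -8/7, 2·[LVH] = 1
[LRF]:[LVH] = -8/7:1 = -8/7

[LRF]:[LVH] = -8/7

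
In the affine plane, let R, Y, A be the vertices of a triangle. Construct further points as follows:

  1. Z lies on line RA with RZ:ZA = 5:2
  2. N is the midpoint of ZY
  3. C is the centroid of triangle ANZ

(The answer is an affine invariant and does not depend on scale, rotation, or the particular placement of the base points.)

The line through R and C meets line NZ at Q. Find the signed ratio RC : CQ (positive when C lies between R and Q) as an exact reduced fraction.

Assign R = (0, 0), Y = (1, 0), A = (0, 1) — the answer is frame-independent, so this choice is without loss of generality.
1. Z lies on line RA with RZ:ZA = 5:2 ⇒ Z = (0, 5/7)
2. N is the midpoint of ZY ⇒ N = (1/2, 5/14)
3. C is the centroid of triangle ANZ ⇒ C = (1/6, 29/42)
line RC meets NZ at Q = (5/34, 145/238)
C = R + t·(Q−R) with t = 17/15, so RC:CQ = 17/15:-2/15

RC:CQ = -17/2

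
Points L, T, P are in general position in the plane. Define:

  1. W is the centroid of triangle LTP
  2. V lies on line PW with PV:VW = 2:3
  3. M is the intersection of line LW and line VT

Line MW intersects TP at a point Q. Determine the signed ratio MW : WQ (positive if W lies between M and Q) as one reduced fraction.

Assign L = (0, 0), T = (1, 0), P = (0, 1) — the answer is frame-independent, so this choice is without loss of generality.
1. W is the centroid of triangle LTP ⇒ W = (1/3, 1/3)
2. V lies on line PW with PV:VW = 2:3 ⇒ V = (2/15, 11/15)
3. M is the intersection of line LW and line VT ⇒ M = (11/24, 11/24)
line MW meets TP at Q = (1/2, 1/2)
W = M + t·(Q−M) with t = -3, so MW:WQ = -3:4

MW:WQ = -3/4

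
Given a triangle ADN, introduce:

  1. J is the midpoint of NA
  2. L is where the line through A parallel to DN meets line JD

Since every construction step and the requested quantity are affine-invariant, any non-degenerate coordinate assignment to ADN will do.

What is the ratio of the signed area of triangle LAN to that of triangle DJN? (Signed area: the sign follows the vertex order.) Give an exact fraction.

[LAN]:[DJN] = -2

Choose coordinates A = (0, 0), D = (1, 0), N = (0, 1).
1. J is the midpoint of NA ⇒ J = (0, 1/2)
2. L is where the line through A parallel to DN meets line JD ⇒ L = (-1, 1)
2·[LAN] = 1, 2·[DJN] = -1/2
[LAN]:[DJN] = 1:-1/2 = -2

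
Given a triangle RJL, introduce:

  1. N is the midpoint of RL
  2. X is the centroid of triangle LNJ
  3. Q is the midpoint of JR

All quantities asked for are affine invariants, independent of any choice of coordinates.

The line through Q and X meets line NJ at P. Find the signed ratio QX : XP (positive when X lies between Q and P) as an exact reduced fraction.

Set R = (0, 0), J = (1, 0), L = (0, 1); any affine frame gives the same invariant.
1. N is the midpoint of RL ⇒ N = (0, 1/2)
2. X is the centroid of triangle LNJ ⇒ X = (1/3, 1/2)
3. Q is the midpoint of JR ⇒ Q = (1/2, 0)
line QX meets NJ at P = (2/5, 3/10)
X = Q + t·(P−Q) with t = 5/3, so QX:XP = 5/3:-2/3

QX:XP = -5/2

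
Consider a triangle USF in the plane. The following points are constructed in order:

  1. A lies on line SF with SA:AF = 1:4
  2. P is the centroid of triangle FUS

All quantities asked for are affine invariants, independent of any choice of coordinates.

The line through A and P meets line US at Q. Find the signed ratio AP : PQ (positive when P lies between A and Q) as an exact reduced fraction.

Assign U = (0, 0), S = (1, 0), F = (0, 1) — the answer is frame-independent, so this choice is without loss of generality.
1. A lies on line SF with SA:AF = 1:4 ⇒ A = (4/5, 1/5)
2. P is the centroid of triangle FUS ⇒ P = (1/3, 1/3)
line AP meets US at Q = (3/2, 0)
P = A + t·(Q−A) with t = -2/3, so AP:PQ = -2/3:5/3

AP:PQ = -2/5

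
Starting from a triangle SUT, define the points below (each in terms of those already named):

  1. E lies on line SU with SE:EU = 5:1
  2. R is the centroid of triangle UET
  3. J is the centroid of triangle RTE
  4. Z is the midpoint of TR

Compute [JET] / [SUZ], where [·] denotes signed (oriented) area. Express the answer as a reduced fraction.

[JET]:[SUZ] = -1/36

Set S = (0, 0), U = (1, 0), T = (0, 1); any affine frame gives the same invariant.
1. E lies on line SU with SE:EU = 5:1 ⇒ E = (5/6, 0)
2. R is the centroid of triangle UET ⇒ R = (11/18, 1/3)
3. J is the centroid of triangle RTE ⇒ J = (13/27, 4/9)
4. Z is the midpoint of TR ⇒ Z = (11/36, 2/3)
2·[JET] = -1/54, 2·[SUZ] = 2/3
[JET]:[SUZ] = -1/54:2/3 = -1/36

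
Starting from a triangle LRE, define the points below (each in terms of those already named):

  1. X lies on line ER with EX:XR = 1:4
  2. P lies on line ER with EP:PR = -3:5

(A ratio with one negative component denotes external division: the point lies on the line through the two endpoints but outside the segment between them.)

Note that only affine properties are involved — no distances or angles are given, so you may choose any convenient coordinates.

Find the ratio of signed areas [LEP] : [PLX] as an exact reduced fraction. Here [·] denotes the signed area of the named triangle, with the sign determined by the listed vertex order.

Assign L = (0, 0), R = (1, 0), E = (0, 1) — the answer is frame-independent, so this choice is without loss of generality.
1. X lies on line ER with EX:XR = 1:4 ⇒ X = (1/5, 4/5)
2. P lies on line ER with EP:PR = -3:5 ⇒ P = (-3/2, 5/2)
2·[LEP] = 3/2, 2·[PLX] = 17/10
[LEP]:[PLX] = 3/2:17/10 = 15/17

[LEP]:[PLX] = 15/17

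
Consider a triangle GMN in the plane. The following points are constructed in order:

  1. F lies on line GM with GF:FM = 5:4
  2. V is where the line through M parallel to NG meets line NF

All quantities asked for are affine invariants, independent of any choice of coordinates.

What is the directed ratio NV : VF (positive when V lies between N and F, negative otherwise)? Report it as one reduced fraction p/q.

Set G = (0, 0), M = (1, 0), N = (0, 1); any affine frame gives the same invariant.
1. F lies on line GM with GF:FM = 5:4 ⇒ F = (5/9, 0)
2. V is where the line through M parallel to NG meets line NF ⇒ V = (1, -4/5)
V = N + t·(F−N) with t = 9/5, so NV:VF = t:(1−t) = 9/5:-4/5

NV:VF = -9/4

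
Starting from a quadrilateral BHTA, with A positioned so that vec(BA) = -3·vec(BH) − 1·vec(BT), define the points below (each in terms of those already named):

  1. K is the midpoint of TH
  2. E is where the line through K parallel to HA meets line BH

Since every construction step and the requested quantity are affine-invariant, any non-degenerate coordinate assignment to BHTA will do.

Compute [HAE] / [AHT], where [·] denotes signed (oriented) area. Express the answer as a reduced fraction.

Assign B = (0, 0), H = (1, 0), T = (0, 1), A = (-3, -1) — the answer is frame-independent, so this choice is without loss of generality.
1. K is the midpoint of TH ⇒ K = (1/2, 1/2)
2. E is where the line through K parallel to HA meets line BH ⇒ E = (-3/2, 0)
2·[HAE] = -5/2, 2·[AHT] = 5
[HAE]:[AHT] = -5/2:5 = -1/2

[HAE]:[AHT] = -1/2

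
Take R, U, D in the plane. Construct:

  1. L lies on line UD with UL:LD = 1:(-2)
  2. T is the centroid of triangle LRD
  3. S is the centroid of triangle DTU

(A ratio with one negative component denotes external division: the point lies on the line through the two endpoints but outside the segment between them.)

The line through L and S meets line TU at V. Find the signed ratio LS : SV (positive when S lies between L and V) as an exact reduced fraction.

Assign R = (0, 0), U = (1, 0), D = (0, 1) — the answer is frame-independent, so this choice is without loss of generality.
1. L lies on line UD with UL:LD = 1:(-2) ⇒ L = (2, -1)
2. T is the centroid of triangle LRD ⇒ T = (2/3, 0)
3. S is the centroid of triangle DTU ⇒ S = (5/9, 1/3)
line LS meets TU at V = (11/12, 0)
S = L + t·(V−L) with t = 4/3, so LS:SV = 4/3:-1/3

LS:SV = -4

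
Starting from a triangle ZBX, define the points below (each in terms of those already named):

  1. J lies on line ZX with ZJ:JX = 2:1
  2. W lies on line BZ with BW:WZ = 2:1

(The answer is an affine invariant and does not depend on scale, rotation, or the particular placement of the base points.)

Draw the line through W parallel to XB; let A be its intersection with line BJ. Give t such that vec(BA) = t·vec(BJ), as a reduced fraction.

t = 2

Set Z = (0, 0), B = (1, 0), X = (0, 1); any affine frame gives the same invariant.
1. J lies on line ZX with ZJ:JX = 2:1 ⇒ J = (0, 2/3)
2. W lies on line BZ with BW:WZ = 2:1 ⇒ W = (1/3, 0)
through W parallel to XB: direction (1, -1); meets BJ at A = (-1, 4/3)
A = B + t·(J−B) with t = 2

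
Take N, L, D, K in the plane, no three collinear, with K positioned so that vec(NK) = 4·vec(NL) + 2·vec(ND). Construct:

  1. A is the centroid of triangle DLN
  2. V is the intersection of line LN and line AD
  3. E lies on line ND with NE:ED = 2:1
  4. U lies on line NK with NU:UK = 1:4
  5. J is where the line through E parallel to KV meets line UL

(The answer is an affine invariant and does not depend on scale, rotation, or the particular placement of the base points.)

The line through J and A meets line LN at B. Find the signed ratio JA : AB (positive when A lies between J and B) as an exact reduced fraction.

JA:AB = 17/9

Choose coordinates N = (0, 0), L = (1, 0), D = (0, 1), K = (4, 2).
1. A is the centroid of triangle DLN ⇒ A = (1/3, 1/3)
2. V is the intersection of line LN and line AD ⇒ V = (1/2, 0)
3. E lies on line ND with NE:ED = 2:1 ⇒ E = (0, 2/3)
4. U lies on line NK with NU:UK = 1:4 ⇒ U = (4/5, 2/5)
5. J is where the line through E parallel to KV meets line UL ⇒ J = (14/27, 26/27)
line JA meets LN at B = (4/17, 0)
A = J + t·(B−J) with t = 17/26, so JA:AB = 17/26:9/26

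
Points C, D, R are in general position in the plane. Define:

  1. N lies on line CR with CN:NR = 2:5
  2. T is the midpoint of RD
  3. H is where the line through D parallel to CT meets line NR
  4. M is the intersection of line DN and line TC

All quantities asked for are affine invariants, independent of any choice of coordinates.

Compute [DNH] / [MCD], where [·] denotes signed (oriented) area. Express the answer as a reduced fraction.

Work in coordinates with C = (0, 0), D = (1, 0), R = (0, 1).
1. N lies on line CR with CN:NR = 2:5 ⇒ N = (0, 2/7)
2. T is the midpoint of RD ⇒ T = (1/2, 1/2)
3. H is where the line through D parallel to CT meets line NR ⇒ H = (0, -1)
4. M is the intersection of line DN and line TC ⇒ M = (2/9, 2/9)
2·[DNH] = 9/7, 2·[MCD] = 2/9
[DNH]:[MCD] = 9/7:2/9 = 81/14

[DNH]:[MCD] = 81/14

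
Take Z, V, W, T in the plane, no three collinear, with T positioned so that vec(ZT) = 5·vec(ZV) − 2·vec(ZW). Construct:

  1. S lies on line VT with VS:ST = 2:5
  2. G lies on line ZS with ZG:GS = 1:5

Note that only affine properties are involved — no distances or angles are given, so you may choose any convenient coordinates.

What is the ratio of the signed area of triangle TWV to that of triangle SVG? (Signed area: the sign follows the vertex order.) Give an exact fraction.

[TWV]:[SVG] = 21/5

Choose coordinates Z = (0, 0), V = (1, 0), W = (0, 1), T = (5, -2).
1. S lies on line VT with VS:ST = 2:5 ⇒ S = (15/7, -4/7)
2. G lies on line ZS with ZG:GS = 1:5 ⇒ G = (5/14, -2/21)
2·[TWV] = 2, 2·[SVG] = 10/21
[TWV]:[SVG] = 2:10/21 = 21/5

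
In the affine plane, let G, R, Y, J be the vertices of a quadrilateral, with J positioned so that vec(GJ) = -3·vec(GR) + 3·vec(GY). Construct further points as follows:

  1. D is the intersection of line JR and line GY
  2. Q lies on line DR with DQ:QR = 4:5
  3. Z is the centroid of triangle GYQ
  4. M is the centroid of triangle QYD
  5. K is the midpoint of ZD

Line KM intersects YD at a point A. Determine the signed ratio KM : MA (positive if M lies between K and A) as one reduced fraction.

Assign G = (0, 0), R = (1, 0), Y = (0, 1), J = (-3, 3) — the answer is frame-independent, so this choice is without loss of generality.
1. D is the intersection of line JR and line GY ⇒ D = (0, 3/4)
2. Q lies on line DR with DQ:QR = 4:5 ⇒ Q = (4/9, 5/12)
3. Z is the centroid of triangle GYQ ⇒ Z = (4/27, 17/36)
4. M is the centroid of triangle QYD ⇒ M = (4/27, 13/18)
5. K is the midpoint of ZD ⇒ K = (2/27, 11/18)
line KM meets YD at A = (0, 1/2)
M = K + t·(A−K) with t = -1, so KM:MA = -1:2

KM:MA = -1/2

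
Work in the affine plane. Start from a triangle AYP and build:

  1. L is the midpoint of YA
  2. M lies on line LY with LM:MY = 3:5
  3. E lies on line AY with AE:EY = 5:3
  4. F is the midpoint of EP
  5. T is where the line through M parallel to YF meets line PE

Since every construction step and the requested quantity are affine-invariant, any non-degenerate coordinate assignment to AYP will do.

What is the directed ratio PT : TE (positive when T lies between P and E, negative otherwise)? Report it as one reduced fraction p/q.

Work in coordinates with A = (0, 0), Y = (1, 0), P = (0, 1).
1. L is the midpoint of YA ⇒ L = (1/2, 0)
2. M lies on line LY with LM:MY = 3:5 ⇒ M = (11/16, 0)
3. E lies on line AY with AE:EY = 5:3 ⇒ E = (5/8, 0)
4. F is the midpoint of EP ⇒ F = (5/16, 1/2)
5. T is where the line through M parallel to YF meets line PE ⇒ T = (55/96, 1/12)
T = P + t·(E−P) with t = 11/12, so PT:TE = t:(1−t) = 11/12:1/12

PT:TE = 11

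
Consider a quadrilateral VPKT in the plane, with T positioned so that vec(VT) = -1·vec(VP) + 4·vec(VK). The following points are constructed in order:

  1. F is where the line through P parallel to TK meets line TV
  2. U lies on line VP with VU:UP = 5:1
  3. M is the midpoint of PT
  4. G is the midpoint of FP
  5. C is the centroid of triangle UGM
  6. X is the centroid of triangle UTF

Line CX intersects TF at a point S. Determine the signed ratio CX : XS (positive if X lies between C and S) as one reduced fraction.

Set V = (0, 0), P = (1, 0), K = (0, 1), T = (-1, 4); any affine frame gives the same invariant.
1. F is where the line through P parallel to TK meets line TV ⇒ F = (-3, 12)
2. U lies on line VP with VU:UP = 5:1 ⇒ U = (5/6, 0)
3. M is the midpoint of PT ⇒ M = (0, 2)
4. G is the midpoint of FP ⇒ G = (-1, 6)
5. C is the centroid of triangle UGM ⇒ C = (-1/18, 8/3)
6. X is the centroid of triangle UTF ⇒ X = (-19/18, 16/3)
line CX meets TF at S = (-17/9, 68/9)
X = C + t·(S−C) with t = 6/11, so CX:XS = 6/11:5/11

CX:XS = 6/5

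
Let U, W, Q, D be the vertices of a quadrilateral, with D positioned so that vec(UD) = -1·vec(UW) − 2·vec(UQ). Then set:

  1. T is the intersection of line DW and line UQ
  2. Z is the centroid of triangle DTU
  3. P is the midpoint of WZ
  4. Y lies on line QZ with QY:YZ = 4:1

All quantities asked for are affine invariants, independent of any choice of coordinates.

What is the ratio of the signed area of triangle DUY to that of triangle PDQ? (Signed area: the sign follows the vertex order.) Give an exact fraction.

Work in coordinates with U = (0, 0), W = (1, 0), Q = (0, 1), D = (-1, -2).
1. T is the intersection of line DW and line UQ ⇒ T = (0, -1)
2. Z is the centroid of triangle DTU ⇒ Z = (-1/3, -1)
3. P is the midpoint of WZ ⇒ P = (1/3, -1/2)
4. Y lies on line QZ with QY:YZ = 4:1 ⇒ Y = (-4/15, -3/5)
2·[DUY] = -1/15, 2·[PDQ] = -5/2
[DUY]:[PDQ] = -1/15:-5/2 = 2/75

[DUY]:[PDQ] = 2/75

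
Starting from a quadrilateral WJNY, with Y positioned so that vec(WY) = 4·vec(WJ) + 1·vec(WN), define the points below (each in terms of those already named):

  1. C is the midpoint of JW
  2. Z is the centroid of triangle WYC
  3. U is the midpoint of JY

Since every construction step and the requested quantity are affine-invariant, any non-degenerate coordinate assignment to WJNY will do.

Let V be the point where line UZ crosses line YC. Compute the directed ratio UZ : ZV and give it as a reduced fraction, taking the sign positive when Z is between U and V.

UZ:ZV = -5/2

Set W = (0, 0), J = (1, 0), N = (0, 1), Y = (4, 1); any affine frame gives the same invariant.
1. C is the midpoint of JW ⇒ C = (1/2, 0)
2. Z is the centroid of triangle WYC ⇒ Z = (3/2, 1/3)
3. U is the midpoint of JY ⇒ U = (5/2, 1/2)
line UZ meets YC at V = (19/10, 2/5)
Z = U + t·(V−U) with t = 5/3, so UZ:ZV = 5/3:-2/3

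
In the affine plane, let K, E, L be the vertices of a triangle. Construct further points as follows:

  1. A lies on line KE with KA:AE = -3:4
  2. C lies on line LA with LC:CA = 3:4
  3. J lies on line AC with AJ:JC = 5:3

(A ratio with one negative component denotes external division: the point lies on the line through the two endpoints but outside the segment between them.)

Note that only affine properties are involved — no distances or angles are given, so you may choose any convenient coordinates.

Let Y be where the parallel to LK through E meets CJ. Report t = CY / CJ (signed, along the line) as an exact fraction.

Work in coordinates with K = (0, 0), E = (1, 0), L = (0, 1).
1. A lies on line KE with KA:AE = -3:4 ⇒ A = (-3, 0)
2. C lies on line LA with LC:CA = 3:4 ⇒ C = (-9/7, 4/7)
3. J lies on line AC with AJ:JC = 5:3 ⇒ J = (-27/14, 5/14)
through E parallel to LK: direction (0, -1); meets CJ at Y = (1, 4/3)
Y = C + t·(J−C) with t = -32/9

t = -32/9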